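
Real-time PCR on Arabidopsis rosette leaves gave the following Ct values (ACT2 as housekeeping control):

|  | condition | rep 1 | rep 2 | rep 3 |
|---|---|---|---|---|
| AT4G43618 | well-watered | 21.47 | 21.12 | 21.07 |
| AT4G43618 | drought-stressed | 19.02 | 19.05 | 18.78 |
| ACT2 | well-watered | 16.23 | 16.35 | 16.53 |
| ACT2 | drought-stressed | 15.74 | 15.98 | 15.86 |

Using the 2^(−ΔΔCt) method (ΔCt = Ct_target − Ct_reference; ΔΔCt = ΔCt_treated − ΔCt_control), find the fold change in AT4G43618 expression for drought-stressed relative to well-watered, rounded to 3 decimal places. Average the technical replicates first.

3.387

Mean Ct: AT4G43618 well-watered 21.220; AT4G43618 drought-stressed 18.950; ACT2 well-watered 16.370; ACT2 drought-stressed 15.860
ΔCt(well-watered) = 21.220 − 16.370 = 4.850
ΔCt(drought-stressed) = 18.950 − 15.860 = 3.090
ΔΔCt = 3.090 − 4.850 = -1.760
Fold change = 2^(−(-1.760)) = 2^1.760 = 3.3870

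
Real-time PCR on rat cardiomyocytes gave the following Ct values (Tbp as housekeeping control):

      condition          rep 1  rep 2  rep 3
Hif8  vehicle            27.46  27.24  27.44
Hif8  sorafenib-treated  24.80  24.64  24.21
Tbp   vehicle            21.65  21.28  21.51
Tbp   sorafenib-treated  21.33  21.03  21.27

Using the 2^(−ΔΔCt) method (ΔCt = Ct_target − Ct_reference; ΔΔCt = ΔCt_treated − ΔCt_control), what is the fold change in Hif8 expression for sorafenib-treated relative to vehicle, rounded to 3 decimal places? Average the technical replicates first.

Mean Ct: Hif8 vehicle 27.380; Hif8 sorafenib-treated 24.550; Tbp vehicle 21.480; Tbp sorafenib-treated 21.210
ΔCt(vehicle) = 27.380 − 21.480 = 5.900
ΔCt(sorafenib-treated) = 24.550 − 21.210 = 3.340
ΔΔCt = 3.340 − 5.900 = -2.560
Fold change = 2^(−(-2.560)) = 2^2.560 = 5.8971

5.897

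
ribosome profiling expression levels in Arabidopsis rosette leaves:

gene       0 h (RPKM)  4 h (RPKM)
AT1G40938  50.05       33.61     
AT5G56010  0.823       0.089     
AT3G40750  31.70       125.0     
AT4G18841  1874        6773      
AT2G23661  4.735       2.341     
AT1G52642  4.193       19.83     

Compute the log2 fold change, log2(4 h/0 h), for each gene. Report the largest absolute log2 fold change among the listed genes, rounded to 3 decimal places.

log2(33.61/50.05) = -0.574  (AT1G40938)
log2(0.089/0.823) = -3.209  (AT5G56010)
log2(125.0/31.70) = 1.979  (AT3G40750)
log2(6773/1874) = 1.854  (AT4G18841)
log2(2.341/4.735) = -1.016  (AT2G23661)
log2(19.83/4.193) = 2.242  (AT1G52642)
The largest magnitude belongs to AT5G56010.

3.209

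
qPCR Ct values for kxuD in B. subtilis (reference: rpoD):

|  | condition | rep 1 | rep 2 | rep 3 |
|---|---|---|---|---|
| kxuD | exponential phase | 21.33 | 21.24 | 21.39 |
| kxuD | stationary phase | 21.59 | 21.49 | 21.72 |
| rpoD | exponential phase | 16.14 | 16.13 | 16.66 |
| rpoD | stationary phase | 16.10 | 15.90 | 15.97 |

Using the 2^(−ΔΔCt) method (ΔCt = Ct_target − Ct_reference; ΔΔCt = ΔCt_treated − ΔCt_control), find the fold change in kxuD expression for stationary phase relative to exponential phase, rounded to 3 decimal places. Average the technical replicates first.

Mean Ct: kxuD exponential phase 21.320; kxuD stationary phase 21.600; rpoD exponential phase 16.310; rpoD stationary phase 15.990
ΔCt(exponential phase) = 21.320 − 16.310 = 5.010
ΔCt(stationary phase) = 21.600 − 15.990 = 5.610
ΔΔCt = 5.610 − 5.010 = 0.600
Fold change = 2^(−0.600) = 0.6598

0.660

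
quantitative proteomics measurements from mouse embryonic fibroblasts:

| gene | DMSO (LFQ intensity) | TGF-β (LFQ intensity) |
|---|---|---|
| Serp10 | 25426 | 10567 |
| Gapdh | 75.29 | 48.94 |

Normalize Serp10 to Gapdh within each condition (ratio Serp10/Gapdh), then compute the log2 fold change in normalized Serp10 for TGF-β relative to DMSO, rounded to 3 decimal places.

Serp10/Gapdh (DMSO) = 25426 / 75.29 = 337.71
Serp10/Gapdh (TGF-β) = 10567 / 48.94 = 215.92
Fold change = 215.92 / 337.71 = 0.6394
log2(0.6394) = -0.6453

-0.645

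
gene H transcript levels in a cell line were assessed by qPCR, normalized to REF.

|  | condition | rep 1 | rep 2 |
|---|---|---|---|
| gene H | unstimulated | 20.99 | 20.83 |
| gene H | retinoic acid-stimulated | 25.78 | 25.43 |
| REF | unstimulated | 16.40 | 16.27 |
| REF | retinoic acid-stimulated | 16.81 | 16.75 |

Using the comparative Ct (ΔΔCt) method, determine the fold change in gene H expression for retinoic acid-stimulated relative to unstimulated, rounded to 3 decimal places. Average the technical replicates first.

0.053

Mean Ct: gene H unstimulated 20.910; gene H retinoic acid-stimulated 25.605; REF unstimulated 16.335; REF retinoic acid-stimulated 16.780
ΔCt(unstimulated) = 20.910 − 16.335 = 4.575
ΔCt(retinoic acid-stimulated) = 25.605 − 16.780 = 8.825
ΔΔCt = 8.825 − 4.575 = 4.250
Fold change = 2^(−4.250) = 0.0526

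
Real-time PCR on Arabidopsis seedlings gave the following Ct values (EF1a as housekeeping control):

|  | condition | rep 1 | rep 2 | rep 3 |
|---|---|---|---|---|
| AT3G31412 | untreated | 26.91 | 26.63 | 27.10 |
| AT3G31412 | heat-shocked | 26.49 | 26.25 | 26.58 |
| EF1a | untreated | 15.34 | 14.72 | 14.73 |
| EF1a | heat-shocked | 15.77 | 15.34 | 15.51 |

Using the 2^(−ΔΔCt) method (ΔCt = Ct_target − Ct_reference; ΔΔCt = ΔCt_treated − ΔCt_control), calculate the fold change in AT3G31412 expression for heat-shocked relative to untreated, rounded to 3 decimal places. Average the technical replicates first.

Mean Ct: AT3G31412 untreated 26.880; AT3G31412 heat-shocked 26.440; EF1a untreated 14.930; EF1a heat-shocked 15.540
ΔCt(untreated) = 26.880 − 14.930 = 11.950
ΔCt(heat-shocked) = 26.440 − 15.540 = 10.900
ΔΔCt = 10.900 − 11.950 = -1.050
Fold change = 2^(−(-1.050)) = 2^1.050 = 2.0705

2.071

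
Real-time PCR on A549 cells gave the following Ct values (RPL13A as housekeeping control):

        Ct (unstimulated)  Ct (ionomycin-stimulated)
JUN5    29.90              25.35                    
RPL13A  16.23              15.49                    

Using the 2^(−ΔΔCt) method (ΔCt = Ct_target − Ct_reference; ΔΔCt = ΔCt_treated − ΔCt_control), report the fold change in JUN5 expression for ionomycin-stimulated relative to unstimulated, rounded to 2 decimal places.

14.03

ΔCt(unstimulated) = 29.900 − 16.230 = 13.670
ΔCt(ionomycin-stimulated) = 25.350 − 15.490 = 9.860
ΔΔCt = 9.860 − 13.670 = -3.810
Fold change = 2^(−(-3.810)) = 2^3.810 = 14.026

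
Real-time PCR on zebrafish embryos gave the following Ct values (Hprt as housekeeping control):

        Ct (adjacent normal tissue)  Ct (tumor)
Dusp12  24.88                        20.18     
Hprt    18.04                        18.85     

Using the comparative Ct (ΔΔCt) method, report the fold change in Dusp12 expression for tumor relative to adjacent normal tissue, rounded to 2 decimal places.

ΔCt(adjacent normal tissue) = 24.880 − 18.040 = 6.840
ΔCt(tumor) = 20.180 − 18.850 = 1.330
ΔΔCt = 1.330 − 6.840 = -5.510
Fold change = 2^(−(-5.510)) = 2^5.510 = 45.570

45.57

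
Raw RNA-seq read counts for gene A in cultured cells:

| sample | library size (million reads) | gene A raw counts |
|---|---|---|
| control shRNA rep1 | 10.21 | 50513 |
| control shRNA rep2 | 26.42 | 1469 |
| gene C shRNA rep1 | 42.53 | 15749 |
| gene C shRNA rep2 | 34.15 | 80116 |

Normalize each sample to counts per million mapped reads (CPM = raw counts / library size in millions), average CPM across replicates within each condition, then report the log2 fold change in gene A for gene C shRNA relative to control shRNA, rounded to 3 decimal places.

-0.881

CPM(control shRNA rep1) = 50513 / 10.21 = 4947.4045
CPM(control shRNA rep2) = 1469 / 26.42 = 55.6018
CPM(gene C shRNA rep1) = 15749 / 42.53 = 370.3033
CPM(gene C shRNA rep2) = 80116 / 34.15 = 2346.0029
mean CPM(control shRNA) = 2501.5032; mean CPM(gene C shRNA) = 1358.1531
Fold change = 1358.1531 / 2501.5032 = 0.54293
log2(0.54293) = -0.8811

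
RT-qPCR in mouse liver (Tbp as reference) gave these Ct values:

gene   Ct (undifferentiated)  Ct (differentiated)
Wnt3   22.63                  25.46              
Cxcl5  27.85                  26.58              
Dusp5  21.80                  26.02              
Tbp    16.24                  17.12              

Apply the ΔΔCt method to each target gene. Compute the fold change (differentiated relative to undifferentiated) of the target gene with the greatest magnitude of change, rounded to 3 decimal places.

0.099

Wnt3: ΔΔCt = (25.46−17.12) − (22.63−16.24) = 8.34 − 6.39 = 1.95; fold change = 2^-1.95 = 0.259
Cxcl5: ΔΔCt = (26.58−17.12) − (27.85−16.24) = 9.46 − 11.61 = -2.15; fold change = 2^2.15 = 4.438
Dusp5: ΔΔCt = (26.02−17.12) − (21.80−16.24) = 8.90 − 5.56 = 3.34; fold change = 2^-3.34 = 0.099
Dusp5 has the largest |ΔΔCt| = 3.34.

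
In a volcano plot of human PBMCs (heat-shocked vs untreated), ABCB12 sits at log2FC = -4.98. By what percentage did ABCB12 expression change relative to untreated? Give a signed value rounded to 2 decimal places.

-96.83%

Fold change = 2^(-4.98) = 0.0317
Percent change = (FC − 1) × 100% = (0.0317 − 1) × 100 = -96.83%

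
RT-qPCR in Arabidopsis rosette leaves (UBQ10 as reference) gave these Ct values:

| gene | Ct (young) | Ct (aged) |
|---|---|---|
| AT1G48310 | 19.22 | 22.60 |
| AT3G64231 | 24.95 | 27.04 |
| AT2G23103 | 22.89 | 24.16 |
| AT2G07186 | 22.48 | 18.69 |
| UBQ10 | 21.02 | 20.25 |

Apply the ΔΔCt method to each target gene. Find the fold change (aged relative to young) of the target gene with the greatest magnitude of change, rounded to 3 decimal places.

0.056

AT1G48310: ΔΔCt = (22.60−20.25) − (19.22−21.02) = 2.35 − (-1.80) = 4.15; fold change = 2^-4.15 = 0.056
AT3G64231: ΔΔCt = (27.04−20.25) − (24.95−21.02) = 6.79 − 3.93 = 2.86; fold change = 2^-2.86 = 0.138
AT2G23103: ΔΔCt = (24.16−20.25) − (22.89−21.02) = 3.91 − 1.87 = 2.04; fold change = 2^-2.04 = 0.243
AT2G07186: ΔΔCt = (18.69−20.25) − (22.48−21.02) = -1.56 − 1.46 = -3.02; fold change = 2^3.02 = 8.112
AT1G48310 has the largest |ΔΔCt| = 4.15.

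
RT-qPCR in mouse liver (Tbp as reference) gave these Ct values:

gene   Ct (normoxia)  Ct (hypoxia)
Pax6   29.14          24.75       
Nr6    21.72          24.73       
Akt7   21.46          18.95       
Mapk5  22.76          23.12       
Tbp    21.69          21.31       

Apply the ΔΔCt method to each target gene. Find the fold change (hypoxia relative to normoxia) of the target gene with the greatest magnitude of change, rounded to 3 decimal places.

16.111

Pax6: ΔΔCt = (24.75−21.31) − (29.14−21.69) = 3.44 − 7.45 = -4.01; fold change = 2^4.01 = 16.111
Nr6: ΔΔCt = (24.73−21.31) − (21.72−21.69) = 3.42 − 0.03 = 3.39; fold change = 2^-3.39 = 0.095
Akt7: ΔΔCt = (18.95−21.31) − (21.46−21.69) = -2.36 − (-0.23) = -2.13; fold change = 2^2.13 = 4.377
Mapk5: ΔΔCt = (23.12−21.31) − (22.76−21.69) = 1.81 − 1.07 = 0.74; fold change = 2^-0.74 = 0.599
Pax6 has the largest |ΔΔCt| = 4.01.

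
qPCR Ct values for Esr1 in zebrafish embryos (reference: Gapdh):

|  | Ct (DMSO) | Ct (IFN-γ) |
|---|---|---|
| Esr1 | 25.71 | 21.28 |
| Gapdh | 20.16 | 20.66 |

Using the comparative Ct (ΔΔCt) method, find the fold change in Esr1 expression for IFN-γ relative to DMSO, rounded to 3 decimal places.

ΔCt(DMSO) = 25.710 − 20.160 = 5.550
ΔCt(IFN-γ) = 21.280 − 20.660 = 0.620
ΔΔCt = 0.620 − 5.550 = -4.930
Fold change = 2^(−(-4.930)) = 2^4.930 = 30.4844

30.484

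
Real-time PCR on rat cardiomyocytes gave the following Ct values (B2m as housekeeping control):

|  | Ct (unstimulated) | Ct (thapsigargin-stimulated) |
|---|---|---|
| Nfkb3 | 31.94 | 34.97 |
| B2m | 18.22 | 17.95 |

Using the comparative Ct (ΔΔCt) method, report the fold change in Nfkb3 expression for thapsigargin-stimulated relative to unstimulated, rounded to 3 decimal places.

ΔCt(unstimulated) = 31.940 − 18.220 = 13.720
ΔCt(thapsigargin-stimulated) = 34.970 − 17.950 = 17.020
ΔΔCt = 17.020 − 13.720 = 3.300
Fold change = 2^(−3.300) = 0.1015

0.102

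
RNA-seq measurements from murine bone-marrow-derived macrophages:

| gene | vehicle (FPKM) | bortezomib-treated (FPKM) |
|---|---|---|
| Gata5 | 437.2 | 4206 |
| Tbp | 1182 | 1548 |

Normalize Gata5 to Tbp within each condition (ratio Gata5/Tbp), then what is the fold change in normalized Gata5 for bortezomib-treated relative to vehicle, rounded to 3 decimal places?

7.346

Gata5/Tbp (vehicle) = 437.2 / 1182 = 0.36988
Gata5/Tbp (bortezomib-treated) = 4206 / 1548 = 2.7171
Fold change = 2.7171 / 0.36988 = 7.3457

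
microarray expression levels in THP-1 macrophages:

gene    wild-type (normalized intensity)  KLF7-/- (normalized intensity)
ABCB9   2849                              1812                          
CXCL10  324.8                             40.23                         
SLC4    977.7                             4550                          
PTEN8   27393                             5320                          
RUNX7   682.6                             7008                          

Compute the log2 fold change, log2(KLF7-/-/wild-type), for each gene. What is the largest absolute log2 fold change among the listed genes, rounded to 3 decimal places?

3.360

log2(1812/2849) = -0.653  (ABCB9)
log2(40.23/324.8) = -3.013  (CXCL10)
log2(4550/977.7) = 2.218  (SLC4)
log2(5320/27393) = -2.364  (PTEN8)
log2(7008/682.6) = 3.360  (RUNX7)
The largest magnitude belongs to RUNX7.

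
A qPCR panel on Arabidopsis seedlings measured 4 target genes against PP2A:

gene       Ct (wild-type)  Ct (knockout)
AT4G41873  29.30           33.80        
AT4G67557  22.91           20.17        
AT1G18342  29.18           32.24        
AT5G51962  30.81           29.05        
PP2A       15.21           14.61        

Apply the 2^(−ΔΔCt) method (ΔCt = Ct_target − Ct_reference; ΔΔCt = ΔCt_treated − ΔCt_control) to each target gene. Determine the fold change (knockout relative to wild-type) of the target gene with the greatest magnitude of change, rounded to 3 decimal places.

0.029

AT4G41873: ΔΔCt = (33.80−14.61) − (29.30−15.21) = 19.19 − 14.09 = 5.10; fold change = 2^-5.10 = 0.029
AT4G67557: ΔΔCt = (20.17−14.61) − (22.91−15.21) = 5.56 − 7.70 = -2.14; fold change = 2^2.14 = 4.408
AT1G18342: ΔΔCt = (32.24−14.61) − (29.18−15.21) = 17.63 − 13.97 = 3.66; fold change = 2^-3.66 = 0.079
AT5G51962: ΔΔCt = (29.05−14.61) − (30.81−15.21) = 14.44 − 15.60 = -1.16; fold change = 2^1.16 = 2.235
AT4G41873 has the largest |ΔΔCt| = 5.10.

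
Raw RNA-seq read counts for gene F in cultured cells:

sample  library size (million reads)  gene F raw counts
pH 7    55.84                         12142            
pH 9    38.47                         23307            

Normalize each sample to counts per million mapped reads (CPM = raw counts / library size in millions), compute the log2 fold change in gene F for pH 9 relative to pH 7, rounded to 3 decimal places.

1.478

CPM(pH 7) = 12142 / 55.84 = 217.4427
CPM(pH 9) = 23307 / 38.47 = 605.8487
Fold change = 605.8487 / 217.4427 = 2.78625
log2(2.78625) = 1.4783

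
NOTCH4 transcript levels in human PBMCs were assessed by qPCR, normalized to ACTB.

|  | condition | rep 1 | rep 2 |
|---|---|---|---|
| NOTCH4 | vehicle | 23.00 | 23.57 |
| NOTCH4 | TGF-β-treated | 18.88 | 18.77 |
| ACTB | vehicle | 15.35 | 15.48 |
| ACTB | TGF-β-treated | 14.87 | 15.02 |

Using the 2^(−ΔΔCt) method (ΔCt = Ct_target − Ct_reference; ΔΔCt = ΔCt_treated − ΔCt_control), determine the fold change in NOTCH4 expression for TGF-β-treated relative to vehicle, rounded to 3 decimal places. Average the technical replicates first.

15.889

Mean Ct: NOTCH4 vehicle 23.285; NOTCH4 TGF-β-treated 18.825; ACTB vehicle 15.415; ACTB TGF-β-treated 14.945
ΔCt(vehicle) = 23.285 − 15.415 = 7.870
ΔCt(TGF-β-treated) = 18.825 − 14.945 = 3.880
ΔΔCt = 3.880 − 7.870 = -3.990
Fold change = 2^(−(-3.990)) = 2^3.990 = 15.8895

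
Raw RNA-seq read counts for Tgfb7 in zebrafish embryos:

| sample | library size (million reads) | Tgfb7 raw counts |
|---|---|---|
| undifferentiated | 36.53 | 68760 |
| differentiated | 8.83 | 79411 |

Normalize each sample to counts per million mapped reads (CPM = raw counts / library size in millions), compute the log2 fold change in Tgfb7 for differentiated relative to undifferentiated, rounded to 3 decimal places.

2.256

CPM(undifferentiated) = 68760 / 36.53 = 1882.2885
CPM(differentiated) = 79411 / 8.83 = 8993.3182
Fold change = 8993.3182 / 1882.2885 = 4.77786
log2(4.77786) = 2.2564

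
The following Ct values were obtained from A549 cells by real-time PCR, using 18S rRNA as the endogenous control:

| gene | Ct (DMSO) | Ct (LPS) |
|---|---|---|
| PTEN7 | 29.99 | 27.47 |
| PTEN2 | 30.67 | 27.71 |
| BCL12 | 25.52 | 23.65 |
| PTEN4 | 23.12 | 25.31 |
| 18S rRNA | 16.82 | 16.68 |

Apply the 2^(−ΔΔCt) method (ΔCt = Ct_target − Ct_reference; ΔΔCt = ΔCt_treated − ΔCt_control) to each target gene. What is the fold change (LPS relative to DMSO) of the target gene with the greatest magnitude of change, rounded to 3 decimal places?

7.062

PTEN7: ΔΔCt = (27.47−16.68) − (29.99−16.82) = 10.79 − 13.17 = -2.38; fold change = 2^2.38 = 5.205
PTEN2: ΔΔCt = (27.71−16.68) − (30.67−16.82) = 11.03 − 13.85 = -2.82; fold change = 2^2.82 = 7.062
BCL12: ΔΔCt = (23.65−16.68) − (25.52−16.82) = 6.97 − 8.70 = -1.73; fold change = 2^1.73 = 3.317
PTEN4: ΔΔCt = (25.31−16.68) − (23.12−16.82) = 8.63 − 6.30 = 2.33; fold change = 2^-2.33 = 0.199
PTEN2 has the largest |ΔΔCt| = 2.82.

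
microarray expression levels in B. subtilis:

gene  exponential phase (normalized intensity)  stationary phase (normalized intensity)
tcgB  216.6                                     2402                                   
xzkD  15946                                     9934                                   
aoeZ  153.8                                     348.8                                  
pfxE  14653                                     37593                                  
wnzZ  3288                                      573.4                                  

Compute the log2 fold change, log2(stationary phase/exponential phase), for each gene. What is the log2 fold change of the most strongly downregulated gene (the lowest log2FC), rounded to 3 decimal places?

log2(2402/216.6) = 3.471  (tcgB)
log2(9934/15946) = -0.683  (xzkD)
log2(348.8/153.8) = 1.181  (aoeZ)
log2(37593/14653) = 1.359  (pfxE)
log2(573.4/3288) = -2.520  (wnzZ)
wnzZ is most strongly downregulated.

-2.520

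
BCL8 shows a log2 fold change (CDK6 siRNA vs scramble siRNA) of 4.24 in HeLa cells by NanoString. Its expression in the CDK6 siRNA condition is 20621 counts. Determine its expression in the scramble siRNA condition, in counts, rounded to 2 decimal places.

1091.30

Fold change = 2^(4.24) = 18.8959
scramble siRNA expression = 20621 / 18.8959 = 1091.30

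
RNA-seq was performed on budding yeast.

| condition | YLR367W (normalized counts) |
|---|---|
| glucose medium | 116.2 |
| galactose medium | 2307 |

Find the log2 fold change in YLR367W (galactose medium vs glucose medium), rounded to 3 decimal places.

Fold change = 2307 / 116.2 = 19.8537
log2(19.8537) = 4.3113

4.311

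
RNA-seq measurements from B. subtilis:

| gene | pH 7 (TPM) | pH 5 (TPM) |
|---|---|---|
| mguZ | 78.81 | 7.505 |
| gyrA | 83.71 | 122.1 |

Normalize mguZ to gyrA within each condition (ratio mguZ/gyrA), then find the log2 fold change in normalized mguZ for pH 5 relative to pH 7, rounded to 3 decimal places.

mguZ/gyrA (pH 7) = 78.81 / 83.71 = 0.94146
mguZ/gyrA (pH 5) = 7.505 / 122.1 = 0.061466
Fold change = 0.061466 / 0.94146 = 0.0653
log2(0.0653) = -3.9370

-3.937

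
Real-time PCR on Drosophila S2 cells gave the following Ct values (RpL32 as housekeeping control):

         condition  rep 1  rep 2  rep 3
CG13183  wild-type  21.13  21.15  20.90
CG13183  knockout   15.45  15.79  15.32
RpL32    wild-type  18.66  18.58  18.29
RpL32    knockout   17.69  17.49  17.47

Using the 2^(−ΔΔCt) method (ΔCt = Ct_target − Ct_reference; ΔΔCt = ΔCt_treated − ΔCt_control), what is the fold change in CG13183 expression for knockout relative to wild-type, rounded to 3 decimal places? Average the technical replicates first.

Mean Ct: CG13183 wild-type 21.060; CG13183 knockout 15.520; RpL32 wild-type 18.510; RpL32 knockout 17.550
ΔCt(wild-type) = 21.060 − 18.510 = 2.550
ΔCt(knockout) = 15.520 − 17.550 = -2.030
ΔΔCt = -2.030 − 2.550 = -4.580
Fold change = 2^(−(-4.580)) = 2^4.580 = 23.9176

23.918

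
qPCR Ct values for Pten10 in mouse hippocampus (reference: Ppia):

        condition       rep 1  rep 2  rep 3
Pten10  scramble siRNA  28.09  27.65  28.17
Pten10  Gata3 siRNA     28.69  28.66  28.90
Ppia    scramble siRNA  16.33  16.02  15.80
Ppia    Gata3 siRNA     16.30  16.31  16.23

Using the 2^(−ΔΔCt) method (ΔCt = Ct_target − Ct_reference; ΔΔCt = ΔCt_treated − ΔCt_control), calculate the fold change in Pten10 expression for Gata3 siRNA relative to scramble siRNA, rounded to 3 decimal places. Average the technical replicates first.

Mean Ct: Pten10 scramble siRNA 27.970; Pten10 Gata3 siRNA 28.750; Ppia scramble siRNA 16.050; Ppia Gata3 siRNA 16.280
ΔCt(scramble siRNA) = 27.970 − 16.050 = 11.920
ΔCt(Gata3 siRNA) = 28.750 − 16.280 = 12.470
ΔΔCt = 12.470 − 11.920 = 0.550
Fold change = 2^(−0.550) = 0.6830

0.683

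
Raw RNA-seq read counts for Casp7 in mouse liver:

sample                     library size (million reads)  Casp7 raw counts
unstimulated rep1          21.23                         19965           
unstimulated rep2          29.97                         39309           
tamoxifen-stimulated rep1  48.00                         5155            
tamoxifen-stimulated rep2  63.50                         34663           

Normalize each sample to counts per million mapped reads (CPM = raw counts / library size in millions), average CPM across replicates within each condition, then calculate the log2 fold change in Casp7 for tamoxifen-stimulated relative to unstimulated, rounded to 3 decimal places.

CPM(unstimulated rep1) = 19965 / 21.23 = 940.4145
CPM(unstimulated rep2) = 39309 / 29.97 = 1311.6116
CPM(tamoxifen-stimulated rep1) = 5155 / 48.00 = 107.3958
CPM(tamoxifen-stimulated rep2) = 34663 / 63.50 = 545.8740
mean CPM(unstimulated) = 1126.0131; mean CPM(tamoxifen-stimulated) = 326.6349
Fold change = 326.6349 / 1126.0131 = 0.29008
log2(0.29008) = -1.7855

-1.785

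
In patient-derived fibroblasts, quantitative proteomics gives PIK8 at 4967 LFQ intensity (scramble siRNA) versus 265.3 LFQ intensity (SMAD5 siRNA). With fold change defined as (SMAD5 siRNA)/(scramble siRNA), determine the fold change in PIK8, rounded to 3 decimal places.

Fold change = 265.3 / 4967 = 0.0534
PIK8 is downregulated.

0.053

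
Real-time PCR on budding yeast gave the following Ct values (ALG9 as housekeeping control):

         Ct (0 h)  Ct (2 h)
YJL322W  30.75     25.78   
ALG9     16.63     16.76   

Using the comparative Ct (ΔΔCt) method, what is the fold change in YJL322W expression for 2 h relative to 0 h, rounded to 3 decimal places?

34.297

ΔCt(0 h) = 30.750 − 16.630 = 14.120
ΔCt(2 h) = 25.780 − 16.760 = 9.020
ΔΔCt = 9.020 − 14.120 = -5.100
Fold change = 2^(−(-5.100)) = 2^5.100 = 34.2968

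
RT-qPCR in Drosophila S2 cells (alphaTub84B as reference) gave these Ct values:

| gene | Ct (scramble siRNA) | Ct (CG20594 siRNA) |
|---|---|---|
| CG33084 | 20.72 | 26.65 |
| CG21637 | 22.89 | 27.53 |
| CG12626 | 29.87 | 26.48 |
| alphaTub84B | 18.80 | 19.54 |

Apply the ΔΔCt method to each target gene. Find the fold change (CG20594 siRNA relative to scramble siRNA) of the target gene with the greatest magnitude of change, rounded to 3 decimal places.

CG33084: ΔΔCt = (26.65−19.54) − (20.72−18.80) = 7.11 − 1.92 = 5.19; fold change = 2^-5.19 = 0.027
CG21637: ΔΔCt = (27.53−19.54) − (22.89−18.80) = 7.99 − 4.09 = 3.90; fold change = 2^-3.90 = 0.067
CG12626: ΔΔCt = (26.48−19.54) − (29.87−18.80) = 6.94 − 11.07 = -4.13; fold change = 2^4.13 = 17.509
CG33084 has the largest |ΔΔCt| = 5.19.

0.027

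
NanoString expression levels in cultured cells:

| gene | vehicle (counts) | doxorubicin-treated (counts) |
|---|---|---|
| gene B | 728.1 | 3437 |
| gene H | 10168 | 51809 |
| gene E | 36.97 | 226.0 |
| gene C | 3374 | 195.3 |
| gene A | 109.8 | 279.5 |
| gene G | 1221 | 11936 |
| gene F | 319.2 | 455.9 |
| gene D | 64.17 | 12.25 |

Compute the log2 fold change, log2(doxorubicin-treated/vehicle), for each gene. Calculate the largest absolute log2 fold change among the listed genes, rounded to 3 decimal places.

log2(3437/728.1) = 2.239  (gene B)
log2(51809/10168) = 2.349  (gene H)
log2(226.0/36.97) = 2.612  (gene E)
log2(195.3/3374) = -4.111  (gene C)
log2(279.5/109.8) = 1.348  (gene A)
log2(11936/1221) = 3.289  (gene G)
log2(455.9/319.2) = 0.514  (gene F)
log2(12.25/64.17) = -2.389  (gene D)
The largest magnitude belongs to gene C.

4.111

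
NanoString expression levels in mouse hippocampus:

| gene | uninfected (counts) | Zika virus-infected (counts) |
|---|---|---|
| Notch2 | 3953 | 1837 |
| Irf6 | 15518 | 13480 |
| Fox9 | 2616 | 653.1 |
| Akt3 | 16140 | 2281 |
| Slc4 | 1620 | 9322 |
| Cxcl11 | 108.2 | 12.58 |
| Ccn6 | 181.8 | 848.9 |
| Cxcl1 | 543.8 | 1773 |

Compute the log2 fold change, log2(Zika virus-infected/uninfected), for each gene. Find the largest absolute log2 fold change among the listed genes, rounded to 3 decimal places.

log2(1837/3953) = -1.106  (Notch2)
log2(13480/15518) = -0.203  (Irf6)
log2(653.1/2616) = -2.002  (Fox9)
log2(2281/16140) = -2.823  (Akt3)
log2(9322/1620) = 2.525  (Slc4)
log2(12.58/108.2) = -3.104  (Cxcl11)
log2(848.9/181.8) = 2.223  (Ccn6)
log2(1773/543.8) = 1.705  (Cxcl1)
The largest magnitude belongs to Cxcl11.

3.104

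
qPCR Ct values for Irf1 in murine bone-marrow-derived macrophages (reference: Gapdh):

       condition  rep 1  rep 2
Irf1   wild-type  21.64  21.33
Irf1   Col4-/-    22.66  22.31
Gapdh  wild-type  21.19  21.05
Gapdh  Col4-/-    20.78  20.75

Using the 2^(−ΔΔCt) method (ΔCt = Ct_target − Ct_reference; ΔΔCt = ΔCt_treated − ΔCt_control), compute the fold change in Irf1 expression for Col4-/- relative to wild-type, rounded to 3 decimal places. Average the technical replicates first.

0.391

Mean Ct: Irf1 wild-type 21.485; Irf1 Col4-/- 22.485; Gapdh wild-type 21.120; Gapdh Col4-/- 20.765
ΔCt(wild-type) = 21.485 − 21.120 = 0.365
ΔCt(Col4-/-) = 22.485 − 20.765 = 1.720
ΔΔCt = 1.720 − 0.365 = 1.355
Fold change = 2^(−1.355) = 0.3909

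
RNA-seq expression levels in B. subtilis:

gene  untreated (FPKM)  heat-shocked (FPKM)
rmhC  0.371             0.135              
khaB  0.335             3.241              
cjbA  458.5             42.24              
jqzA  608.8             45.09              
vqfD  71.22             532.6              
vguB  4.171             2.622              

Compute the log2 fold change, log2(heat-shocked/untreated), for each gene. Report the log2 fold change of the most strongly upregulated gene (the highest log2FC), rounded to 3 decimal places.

log2(0.135/0.371) = -1.458  (rmhC)
log2(3.241/0.335) = 3.274  (khaB)
log2(42.24/458.5) = -3.440  (cjbA)
log2(45.09/608.8) = -3.755  (jqzA)
log2(532.6/71.22) = 2.903  (vqfD)
log2(2.622/4.171) = -0.670  (vguB)
khaB is most strongly upregulated.

3.274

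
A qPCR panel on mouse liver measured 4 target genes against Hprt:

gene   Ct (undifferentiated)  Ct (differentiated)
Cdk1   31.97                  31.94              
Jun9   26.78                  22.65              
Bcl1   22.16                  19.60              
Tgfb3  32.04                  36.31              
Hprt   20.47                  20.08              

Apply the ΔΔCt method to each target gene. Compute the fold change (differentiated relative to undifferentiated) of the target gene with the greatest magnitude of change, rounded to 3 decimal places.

Cdk1: ΔΔCt = (31.94−20.08) − (31.97−20.47) = 11.86 − 11.50 = 0.36; fold change = 2^-0.36 = 0.779
Jun9: ΔΔCt = (22.65−20.08) − (26.78−20.47) = 2.57 − 6.31 = -3.74; fold change = 2^3.74 = 13.361
Bcl1: ΔΔCt = (19.60−20.08) − (22.16−20.47) = -0.48 − 1.69 = -2.17; fold change = 2^2.17 = 4.500
Tgfb3: ΔΔCt = (36.31−20.08) − (32.04−20.47) = 16.23 − 11.57 = 4.66; fold change = 2^-4.66 = 0.040
Tgfb3 has the largest |ΔΔCt| = 4.66.

0.040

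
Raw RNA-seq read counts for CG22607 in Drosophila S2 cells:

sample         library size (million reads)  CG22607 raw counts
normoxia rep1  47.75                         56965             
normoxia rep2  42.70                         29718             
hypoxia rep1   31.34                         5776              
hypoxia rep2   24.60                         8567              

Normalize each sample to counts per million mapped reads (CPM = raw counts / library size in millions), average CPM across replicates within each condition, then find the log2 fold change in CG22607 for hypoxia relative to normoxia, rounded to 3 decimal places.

CPM(normoxia rep1) = 56965 / 47.75 = 1192.9843
CPM(normoxia rep2) = 29718 / 42.70 = 695.9719
CPM(hypoxia rep1) = 5776 / 31.34 = 184.3012
CPM(hypoxia rep2) = 8567 / 24.60 = 348.2520
mean CPM(normoxia) = 944.4781; mean CPM(hypoxia) = 266.2766
Fold change = 266.2766 / 944.4781 = 0.28193
log2(0.28193) = -1.8266

-1.827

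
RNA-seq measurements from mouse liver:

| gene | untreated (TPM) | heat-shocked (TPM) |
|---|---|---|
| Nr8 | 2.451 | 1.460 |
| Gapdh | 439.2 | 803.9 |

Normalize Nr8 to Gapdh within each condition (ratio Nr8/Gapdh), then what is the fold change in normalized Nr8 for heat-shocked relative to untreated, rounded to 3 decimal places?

Nr8/Gapdh (untreated) = 2.451 / 439.2 = 0.0055806
Nr8/Gapdh (heat-shocked) = 1.460 / 803.9 = 0.0018161
Fold change = 0.0018161 / 0.0055806 = 0.3254

0.325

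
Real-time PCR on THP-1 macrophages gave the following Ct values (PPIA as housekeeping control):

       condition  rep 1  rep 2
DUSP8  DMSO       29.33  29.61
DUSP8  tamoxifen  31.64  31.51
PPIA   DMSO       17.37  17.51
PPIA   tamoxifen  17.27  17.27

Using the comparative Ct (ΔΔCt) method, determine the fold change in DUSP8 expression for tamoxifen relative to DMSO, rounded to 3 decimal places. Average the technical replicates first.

Mean Ct: DUSP8 DMSO 29.470; DUSP8 tamoxifen 31.575; PPIA DMSO 17.440; PPIA tamoxifen 17.270
ΔCt(DMSO) = 29.470 − 17.440 = 12.030
ΔCt(tamoxifen) = 31.575 − 17.270 = 14.305
ΔΔCt = 14.305 − 12.030 = 2.275
Fold change = 2^(−2.275) = 0.2066

0.207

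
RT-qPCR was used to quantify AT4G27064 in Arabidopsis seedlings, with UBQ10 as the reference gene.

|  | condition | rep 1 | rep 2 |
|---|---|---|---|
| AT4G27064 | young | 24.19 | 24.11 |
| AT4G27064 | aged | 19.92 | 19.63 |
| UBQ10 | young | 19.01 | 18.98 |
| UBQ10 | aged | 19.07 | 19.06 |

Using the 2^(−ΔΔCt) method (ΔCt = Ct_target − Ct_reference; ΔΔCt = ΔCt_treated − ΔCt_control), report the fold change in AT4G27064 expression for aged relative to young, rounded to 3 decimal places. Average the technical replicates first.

Mean Ct: AT4G27064 young 24.150; AT4G27064 aged 19.775; UBQ10 young 18.995; UBQ10 aged 19.065
ΔCt(young) = 24.150 − 18.995 = 5.155
ΔCt(aged) = 19.775 − 19.065 = 0.710
ΔΔCt = 0.710 − 5.155 = -4.445
Fold change = 2^(−(-4.445)) = 2^4.445 = 21.7810

21.781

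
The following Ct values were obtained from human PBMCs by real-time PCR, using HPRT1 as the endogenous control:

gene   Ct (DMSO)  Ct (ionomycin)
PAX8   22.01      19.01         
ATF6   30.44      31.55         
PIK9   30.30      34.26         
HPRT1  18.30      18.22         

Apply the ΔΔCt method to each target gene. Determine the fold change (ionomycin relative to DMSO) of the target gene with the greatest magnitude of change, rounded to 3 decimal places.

PAX8: ΔΔCt = (19.01−18.22) − (22.01−18.30) = 0.79 − 3.71 = -2.92; fold change = 2^2.92 = 7.568
ATF6: ΔΔCt = (31.55−18.22) − (30.44−18.30) = 13.33 − 12.14 = 1.19; fold change = 2^-1.19 = 0.438
PIK9: ΔΔCt = (34.26−18.22) − (30.30−18.30) = 16.04 − 12.00 = 4.04; fold change = 2^-4.04 = 0.061
PIK9 has the largest |ΔΔCt| = 4.04.

0.061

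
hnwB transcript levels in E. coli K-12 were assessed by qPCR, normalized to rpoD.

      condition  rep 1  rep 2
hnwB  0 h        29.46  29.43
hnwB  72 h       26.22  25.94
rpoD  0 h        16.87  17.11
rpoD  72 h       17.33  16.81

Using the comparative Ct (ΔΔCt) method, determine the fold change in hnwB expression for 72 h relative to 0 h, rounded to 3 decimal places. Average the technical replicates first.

Mean Ct: hnwB 0 h 29.445; hnwB 72 h 26.080; rpoD 0 h 16.990; rpoD 72 h 17.070
ΔCt(0 h) = 29.445 − 16.990 = 12.455
ΔCt(72 h) = 26.080 − 17.070 = 9.010
ΔΔCt = 9.010 − 12.455 = -3.445
Fold change = 2^(−(-3.445)) = 2^3.445 = 10.8905

10.891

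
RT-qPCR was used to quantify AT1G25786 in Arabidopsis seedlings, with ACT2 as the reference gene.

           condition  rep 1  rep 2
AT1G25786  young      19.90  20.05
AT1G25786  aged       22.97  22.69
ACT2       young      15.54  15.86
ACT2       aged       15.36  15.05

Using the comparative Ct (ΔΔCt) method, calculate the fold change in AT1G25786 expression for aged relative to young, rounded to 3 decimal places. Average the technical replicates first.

0.098

Mean Ct: AT1G25786 young 19.975; AT1G25786 aged 22.830; ACT2 young 15.700; ACT2 aged 15.205
ΔCt(young) = 19.975 − 15.700 = 4.275
ΔCt(aged) = 22.830 − 15.205 = 7.625
ΔΔCt = 7.625 − 4.275 = 3.350
Fold change = 2^(−3.350) = 0.0981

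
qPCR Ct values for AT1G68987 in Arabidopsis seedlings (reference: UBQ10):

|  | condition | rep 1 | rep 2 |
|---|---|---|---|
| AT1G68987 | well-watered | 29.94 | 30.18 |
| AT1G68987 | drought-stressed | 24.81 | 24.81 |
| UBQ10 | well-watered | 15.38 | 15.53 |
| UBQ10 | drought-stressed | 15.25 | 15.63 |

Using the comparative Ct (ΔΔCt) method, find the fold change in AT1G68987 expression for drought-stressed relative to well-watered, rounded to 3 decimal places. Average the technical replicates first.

37.661

Mean Ct: AT1G68987 well-watered 30.060; AT1G68987 drought-stressed 24.810; UBQ10 well-watered 15.455; UBQ10 drought-stressed 15.440
ΔCt(well-watered) = 30.060 − 15.455 = 14.605
ΔCt(drought-stressed) = 24.810 − 15.440 = 9.370
ΔΔCt = 9.370 − 14.605 = -5.235
Fold change = 2^(−(-5.235)) = 2^5.235 = 37.6610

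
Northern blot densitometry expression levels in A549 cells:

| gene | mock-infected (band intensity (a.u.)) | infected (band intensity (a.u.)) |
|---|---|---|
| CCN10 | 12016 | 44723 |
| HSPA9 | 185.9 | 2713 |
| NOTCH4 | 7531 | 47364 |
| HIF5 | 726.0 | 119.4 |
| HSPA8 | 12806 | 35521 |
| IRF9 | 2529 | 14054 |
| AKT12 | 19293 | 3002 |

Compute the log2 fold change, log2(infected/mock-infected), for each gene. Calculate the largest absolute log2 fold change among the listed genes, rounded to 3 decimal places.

log2(44723/12016) = 1.896  (CCN10)
log2(2713/185.9) = 3.867  (HSPA9)
log2(47364/7531) = 2.653  (NOTCH4)
log2(119.4/726.0) = -2.604  (HIF5)
log2(35521/12806) = 1.472  (HSPA8)
log2(14054/2529) = 2.474  (IRF9)
log2(3002/19293) = -2.684  (AKT12)
The largest magnitude belongs to HSPA9.

3.867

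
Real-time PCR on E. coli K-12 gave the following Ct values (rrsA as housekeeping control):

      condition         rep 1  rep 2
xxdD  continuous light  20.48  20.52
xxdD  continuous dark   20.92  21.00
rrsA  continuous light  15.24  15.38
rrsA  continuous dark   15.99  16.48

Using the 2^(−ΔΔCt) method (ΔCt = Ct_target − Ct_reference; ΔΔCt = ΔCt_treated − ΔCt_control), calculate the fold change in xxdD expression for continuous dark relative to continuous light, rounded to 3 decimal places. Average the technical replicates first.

Mean Ct: xxdD continuous light 20.500; xxdD continuous dark 20.960; rrsA continuous light 15.310; rrsA continuous dark 16.235
ΔCt(continuous light) = 20.500 − 15.310 = 5.190
ΔCt(continuous dark) = 20.960 − 16.235 = 4.725
ΔΔCt = 4.725 − 5.190 = -0.465
Fold change = 2^(−(-0.465)) = 2^0.465 = 1.3803

1.380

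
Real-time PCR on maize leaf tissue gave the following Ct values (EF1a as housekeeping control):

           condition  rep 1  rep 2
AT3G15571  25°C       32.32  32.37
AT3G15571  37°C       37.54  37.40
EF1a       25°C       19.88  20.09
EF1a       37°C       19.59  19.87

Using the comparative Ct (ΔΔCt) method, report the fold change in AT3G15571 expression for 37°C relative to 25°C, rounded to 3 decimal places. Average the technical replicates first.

Mean Ct: AT3G15571 25°C 32.345; AT3G15571 37°C 37.470; EF1a 25°C 19.985; EF1a 37°C 19.730
ΔCt(25°C) = 32.345 − 19.985 = 12.360
ΔCt(37°C) = 37.470 − 19.730 = 17.740
ΔΔCt = 17.740 − 12.360 = 5.380
Fold change = 2^(−5.380) = 0.0240

0.024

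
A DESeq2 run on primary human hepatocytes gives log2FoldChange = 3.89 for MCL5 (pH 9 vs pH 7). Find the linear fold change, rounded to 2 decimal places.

Fold change = 2^(3.89) = 14.825

14.83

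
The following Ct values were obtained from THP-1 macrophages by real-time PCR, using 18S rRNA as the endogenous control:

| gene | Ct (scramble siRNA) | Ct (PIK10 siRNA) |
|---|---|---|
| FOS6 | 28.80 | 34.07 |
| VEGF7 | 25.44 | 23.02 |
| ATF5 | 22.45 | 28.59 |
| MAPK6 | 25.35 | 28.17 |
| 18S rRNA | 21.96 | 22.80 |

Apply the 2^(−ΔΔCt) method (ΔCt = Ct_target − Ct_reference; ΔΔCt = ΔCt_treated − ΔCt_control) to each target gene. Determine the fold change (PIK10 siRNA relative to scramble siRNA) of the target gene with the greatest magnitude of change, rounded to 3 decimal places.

0.025

FOS6: ΔΔCt = (34.07−22.80) − (28.80−21.96) = 11.27 − 6.84 = 4.43; fold change = 2^-4.43 = 0.046
VEGF7: ΔΔCt = (23.02−22.80) − (25.44−21.96) = 0.22 − 3.48 = -3.26; fold change = 2^3.26 = 9.580
ATF5: ΔΔCt = (28.59−22.80) − (22.45−21.96) = 5.79 − 0.49 = 5.30; fold change = 2^-5.30 = 0.025
MAPK6: ΔΔCt = (28.17−22.80) − (25.35−21.96) = 5.37 − 3.39 = 1.98; fold change = 2^-1.98 = 0.253
ATF5 has the largest |ΔΔCt| = 5.30.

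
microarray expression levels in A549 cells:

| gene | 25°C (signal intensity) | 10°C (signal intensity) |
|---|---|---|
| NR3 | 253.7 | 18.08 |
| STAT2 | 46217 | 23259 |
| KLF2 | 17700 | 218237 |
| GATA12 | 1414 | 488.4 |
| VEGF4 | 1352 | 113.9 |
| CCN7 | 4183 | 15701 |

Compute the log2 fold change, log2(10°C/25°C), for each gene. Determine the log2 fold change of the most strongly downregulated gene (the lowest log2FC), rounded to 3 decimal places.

log2(18.08/253.7) = -3.811  (NR3)
log2(23259/46217) = -0.991  (STAT2)
log2(218237/17700) = 3.624  (KLF2)
log2(488.4/1414) = -1.534  (GATA12)
log2(113.9/1352) = -3.569  (VEGF4)
log2(15701/4183) = 1.908  (CCN7)
NR3 is most strongly downregulated.

-3.811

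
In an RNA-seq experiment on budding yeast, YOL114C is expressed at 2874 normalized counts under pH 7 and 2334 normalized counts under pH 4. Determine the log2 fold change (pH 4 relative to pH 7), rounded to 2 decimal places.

-0.30

Fold change = 2334 / 2874 = 0.8121
log2(0.8121) = -0.300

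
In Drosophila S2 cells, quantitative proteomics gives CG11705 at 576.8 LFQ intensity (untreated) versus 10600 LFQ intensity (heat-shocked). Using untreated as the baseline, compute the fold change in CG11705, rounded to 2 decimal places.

Fold change = 10600 / 576.8 = 18.377
CG11705 is upregulated.

18.38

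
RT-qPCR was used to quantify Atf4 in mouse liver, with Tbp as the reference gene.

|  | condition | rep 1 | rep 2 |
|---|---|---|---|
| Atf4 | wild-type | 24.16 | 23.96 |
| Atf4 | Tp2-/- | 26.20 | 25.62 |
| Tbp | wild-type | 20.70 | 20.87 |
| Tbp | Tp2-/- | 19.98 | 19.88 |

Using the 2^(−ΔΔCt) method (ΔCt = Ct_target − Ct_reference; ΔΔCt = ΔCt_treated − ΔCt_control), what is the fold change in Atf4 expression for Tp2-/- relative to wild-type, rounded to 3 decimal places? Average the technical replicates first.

0.153

Mean Ct: Atf4 wild-type 24.060; Atf4 Tp2-/- 25.910; Tbp wild-type 20.785; Tbp Tp2-/- 19.930
ΔCt(wild-type) = 24.060 − 20.785 = 3.275
ΔCt(Tp2-/-) = 25.910 − 19.930 = 5.980
ΔΔCt = 5.980 − 3.275 = 2.705
Fold change = 2^(−2.705) = 0.1534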